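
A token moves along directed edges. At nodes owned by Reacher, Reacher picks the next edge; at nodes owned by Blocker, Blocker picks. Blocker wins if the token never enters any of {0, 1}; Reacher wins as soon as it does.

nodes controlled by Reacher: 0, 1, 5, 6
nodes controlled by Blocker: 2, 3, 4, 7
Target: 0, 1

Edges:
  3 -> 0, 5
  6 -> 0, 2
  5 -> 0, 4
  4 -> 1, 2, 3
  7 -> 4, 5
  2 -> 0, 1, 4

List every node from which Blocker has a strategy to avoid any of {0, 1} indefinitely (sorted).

2, 4, 7

A0 = {0, 1}
A1: add {5, 6} — 5 (Reacher) has 5→0; 6 (Reacher) has 6→0.
A2: add {3} — 3 (Blocker): all of {0, 5} already in.
A3 = A2; e.g. 2 (Blocker) can still go to 4. Fixed point.
Reacher's attractor = {0, 1, 3, 5, 6}; Blocker avoids the target exactly from the complement.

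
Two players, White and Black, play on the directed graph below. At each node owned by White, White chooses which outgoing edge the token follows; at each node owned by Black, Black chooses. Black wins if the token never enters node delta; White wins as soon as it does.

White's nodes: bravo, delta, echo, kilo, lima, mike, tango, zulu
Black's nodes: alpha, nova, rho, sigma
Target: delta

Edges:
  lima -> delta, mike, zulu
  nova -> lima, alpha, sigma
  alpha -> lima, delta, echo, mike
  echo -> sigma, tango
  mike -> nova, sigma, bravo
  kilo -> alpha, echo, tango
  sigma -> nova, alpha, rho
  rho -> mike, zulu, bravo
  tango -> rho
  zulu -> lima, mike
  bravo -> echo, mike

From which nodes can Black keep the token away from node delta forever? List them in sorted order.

A0 = {delta}
A1: add {lima} — lima (White) has lima→delta.
A2: add {zulu} — zulu (White) has zulu→lima.
A3 = A2; e.g. nova (Black) can still go to alpha. Fixed point.
White's attractor = {delta, lima, zulu}; Black avoids the target exactly from the complement.

alpha, bravo, echo, kilo, mike, nova, rho, sigma, tango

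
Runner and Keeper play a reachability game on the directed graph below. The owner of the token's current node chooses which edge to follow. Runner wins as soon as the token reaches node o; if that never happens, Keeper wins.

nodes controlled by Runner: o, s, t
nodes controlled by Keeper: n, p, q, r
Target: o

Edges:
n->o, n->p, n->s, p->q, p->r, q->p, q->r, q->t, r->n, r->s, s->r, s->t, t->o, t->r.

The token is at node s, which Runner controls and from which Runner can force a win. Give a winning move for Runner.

A0 = {o}
A1: add {t} — t (Runner) has t→o.
A2: add {s} — s (Runner) has s→t.
A3 = A2; e.g. n (Keeper) can still go to p. Fixed point.
From s, successor t is in the attractor (rank 1); the other successor r is not.

t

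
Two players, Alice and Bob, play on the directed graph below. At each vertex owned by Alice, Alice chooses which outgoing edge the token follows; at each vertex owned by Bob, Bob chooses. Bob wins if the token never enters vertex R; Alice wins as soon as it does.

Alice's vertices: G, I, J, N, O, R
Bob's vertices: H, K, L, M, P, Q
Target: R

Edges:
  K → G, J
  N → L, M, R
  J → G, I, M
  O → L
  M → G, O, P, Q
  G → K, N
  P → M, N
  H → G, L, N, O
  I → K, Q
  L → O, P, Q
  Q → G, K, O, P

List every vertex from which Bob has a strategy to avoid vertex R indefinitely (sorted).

A0 = {R}
A1: add {N} — N (Alice) has N→R.
A2: add {G} — G (Alice) has G→N.
A3: add {J} — J (Alice) has J→G.
A4: add {K} — K (Bob): all of {G, J} already in.
A5: add {I} — I (Alice) has I→K.
A6 = A5; e.g. H (Bob) can still go to L. Fixed point.
Alice's attractor = {G, I, J, K, N, R}; Bob avoids the target exactly from the complement.

H, L, M, O, P, Q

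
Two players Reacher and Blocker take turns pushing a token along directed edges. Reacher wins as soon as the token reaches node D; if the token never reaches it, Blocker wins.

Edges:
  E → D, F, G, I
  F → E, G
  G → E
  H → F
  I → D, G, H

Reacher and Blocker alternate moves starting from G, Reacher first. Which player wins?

Blocker

Track states (vertex, player-to-move).
A0 = {(D,Reacher), (D,Blocker)}
A1: add {(E,Reacher), (I,Reacher)}.
A2: add {(G,Blocker)}.
A3: add {(F,Reacher)}.
A4: add {(H,Blocker)}.
A5 = A4; e.g. (E,Blocker) stays out. (G,Reacher) never enters ⇒ Blocker avoids the target.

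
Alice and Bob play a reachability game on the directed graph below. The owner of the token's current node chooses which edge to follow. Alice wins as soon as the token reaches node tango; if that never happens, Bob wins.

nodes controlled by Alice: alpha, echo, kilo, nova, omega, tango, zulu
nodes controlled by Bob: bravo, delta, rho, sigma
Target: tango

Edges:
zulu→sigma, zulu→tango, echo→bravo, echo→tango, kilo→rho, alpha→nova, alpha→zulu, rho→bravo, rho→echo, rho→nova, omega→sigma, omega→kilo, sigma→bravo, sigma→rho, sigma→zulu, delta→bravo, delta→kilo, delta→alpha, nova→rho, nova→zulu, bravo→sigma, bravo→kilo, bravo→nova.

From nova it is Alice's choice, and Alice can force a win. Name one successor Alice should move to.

zulu

A0 = {tango}
A1: add {echo, zulu} — echo (Alice) has echo→tango; zulu (Alice) has zulu→tango.
A2: add {alpha, nova} — nova (Alice) has nova→zulu; alpha (Alice) has alpha→zulu.
A3 = A2; e.g. omega (Alice) has no edge into A2. Fixed point.
From nova, successor zulu is in the attractor (rank 1); the other successor rho is not.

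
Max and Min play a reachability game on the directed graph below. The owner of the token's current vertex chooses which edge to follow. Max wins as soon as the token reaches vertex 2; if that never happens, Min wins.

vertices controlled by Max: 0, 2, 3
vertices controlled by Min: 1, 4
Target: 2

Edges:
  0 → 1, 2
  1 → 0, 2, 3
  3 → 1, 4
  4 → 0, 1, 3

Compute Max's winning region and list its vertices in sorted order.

0, 2

A0 = {2}
A1: add {0} — 0 (Max) has 0→2.
A2 = A1; e.g. 1 (Min) can still go to 3. Fixed point.
Max's winning region = {0, 2}.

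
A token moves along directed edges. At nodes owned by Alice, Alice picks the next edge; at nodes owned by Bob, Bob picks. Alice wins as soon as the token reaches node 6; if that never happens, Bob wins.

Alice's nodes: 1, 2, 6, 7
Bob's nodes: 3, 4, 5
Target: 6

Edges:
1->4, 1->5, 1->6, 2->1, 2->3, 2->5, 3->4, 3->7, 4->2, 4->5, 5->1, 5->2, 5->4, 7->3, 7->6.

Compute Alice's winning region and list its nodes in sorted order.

1, 2, 6, 7

A0 = {6}
A1: add {1, 7} — 1 (Alice) has 1→6; 7 (Alice) has 7→6.
A2: add {2} — 2 (Alice) has 2→1.
A3 = A2; e.g. 3 (Bob) can still go to 4. Fixed point.
Alice's winning region = {1, 2, 6, 7}.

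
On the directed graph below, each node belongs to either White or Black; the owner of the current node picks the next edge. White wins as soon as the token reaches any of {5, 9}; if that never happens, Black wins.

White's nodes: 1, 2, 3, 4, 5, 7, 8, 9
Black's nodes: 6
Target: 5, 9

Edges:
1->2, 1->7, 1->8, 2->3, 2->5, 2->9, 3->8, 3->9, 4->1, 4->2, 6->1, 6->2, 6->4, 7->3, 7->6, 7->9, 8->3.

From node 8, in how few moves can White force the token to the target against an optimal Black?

2

A0 = {5, 9}
A1: add {2, 3, 7} — 2 (White) has 2→5; 3 (White) has 3→9; 7 (White) has 7→9.
A2: add {1, 4, 8} — 1 (White) has 1→2; 4 (White) has 4→2; 8 (White) has 8→3.
8 enters the attractor at level 2, so White can force the target in 2 moves from there.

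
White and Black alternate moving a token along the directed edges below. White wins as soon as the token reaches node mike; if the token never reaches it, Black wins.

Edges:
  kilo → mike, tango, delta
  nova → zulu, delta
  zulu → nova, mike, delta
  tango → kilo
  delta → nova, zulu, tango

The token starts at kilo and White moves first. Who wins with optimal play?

Track states (vertex, player-to-move).
A0 = {(mike,White), (mike,Black)}
A1: add {(kilo,White), (zulu,White)}.
(kilo,White) ∈ A1 ⇒ White forces the target.

White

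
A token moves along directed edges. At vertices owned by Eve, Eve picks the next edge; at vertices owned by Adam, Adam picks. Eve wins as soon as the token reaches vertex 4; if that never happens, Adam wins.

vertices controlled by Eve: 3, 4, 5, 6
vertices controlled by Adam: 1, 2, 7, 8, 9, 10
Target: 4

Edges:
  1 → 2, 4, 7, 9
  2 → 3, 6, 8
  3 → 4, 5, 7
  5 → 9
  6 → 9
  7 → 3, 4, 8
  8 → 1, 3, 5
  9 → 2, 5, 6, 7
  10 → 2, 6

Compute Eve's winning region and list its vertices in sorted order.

A0 = {4}
A1: add {3} — 3 (Eve) has 3→4.
A2 = A1; e.g. 1 (Adam) can still go to 2. Fixed point.
Eve's winning region = {3, 4}.

3, 4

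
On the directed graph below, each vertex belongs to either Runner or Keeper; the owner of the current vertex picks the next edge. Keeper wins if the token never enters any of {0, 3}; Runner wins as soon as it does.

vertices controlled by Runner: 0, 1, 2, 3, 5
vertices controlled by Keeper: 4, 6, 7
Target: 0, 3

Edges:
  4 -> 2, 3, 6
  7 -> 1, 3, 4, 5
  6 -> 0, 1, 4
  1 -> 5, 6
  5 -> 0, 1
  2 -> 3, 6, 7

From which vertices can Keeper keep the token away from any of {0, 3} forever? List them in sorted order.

4, 6, 7

A0 = {0, 3}
A1: add {2, 5} — 2 (Runner) has 2→3; 5 (Runner) has 5→0.
A2: add {1} — 1 (Runner) has 1→5.
A3 = A2; e.g. 4 (Keeper) can still go to 6. Fixed point.
Runner's attractor = {0, 1, 2, 3, 5}; Keeper avoids the target exactly from the complement.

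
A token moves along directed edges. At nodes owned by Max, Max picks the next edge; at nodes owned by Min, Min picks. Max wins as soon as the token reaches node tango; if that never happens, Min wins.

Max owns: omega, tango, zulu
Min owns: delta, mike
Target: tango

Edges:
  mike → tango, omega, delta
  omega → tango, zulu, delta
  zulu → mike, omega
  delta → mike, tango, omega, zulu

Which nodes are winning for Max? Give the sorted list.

A0 = {tango}
A1: add {omega} — omega (Max) has omega→tango.
A2: add {zulu} — zulu (Max) has zulu→omega.
A3 = A2; e.g. mike (Min) can still go to delta. Fixed point.
Max's winning region = {omega, tango, zulu}.

omega, tango, zulu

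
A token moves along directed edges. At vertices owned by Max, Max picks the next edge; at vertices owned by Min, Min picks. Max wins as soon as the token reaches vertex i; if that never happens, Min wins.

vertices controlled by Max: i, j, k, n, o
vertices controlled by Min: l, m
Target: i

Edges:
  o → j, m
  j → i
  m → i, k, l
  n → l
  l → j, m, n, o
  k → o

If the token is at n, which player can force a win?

A0 = {i}
A1: add {j} — j (Max) has j→i.
A2: add {o} — o (Max) has o→j.
A3: add {k} — k (Max) has k→o.
A4 = A3; e.g. l (Min) can still go to m. Fixed point.
n never enters the attractor, so Min can avoid the target forever.

Min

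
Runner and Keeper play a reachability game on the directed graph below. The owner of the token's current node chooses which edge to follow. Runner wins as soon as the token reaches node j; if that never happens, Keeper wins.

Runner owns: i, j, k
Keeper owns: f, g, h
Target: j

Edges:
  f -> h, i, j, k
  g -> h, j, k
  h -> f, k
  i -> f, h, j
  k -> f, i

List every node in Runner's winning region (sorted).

i, j, k

A0 = {j}
A1: add {i} — i (Runner) has i→j.
A2: add {k} — k (Runner) has k→i.
A3 = A2; e.g. f (Keeper) can still go to h. Fixed point.
Runner's winning region = {i, j, k}.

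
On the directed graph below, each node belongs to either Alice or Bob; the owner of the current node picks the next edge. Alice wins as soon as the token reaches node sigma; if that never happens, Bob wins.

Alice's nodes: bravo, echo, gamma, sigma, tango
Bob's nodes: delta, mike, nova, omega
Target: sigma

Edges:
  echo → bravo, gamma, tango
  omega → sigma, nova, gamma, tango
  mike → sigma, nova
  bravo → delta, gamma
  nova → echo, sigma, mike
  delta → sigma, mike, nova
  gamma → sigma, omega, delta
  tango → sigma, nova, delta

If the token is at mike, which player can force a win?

A0 = {sigma}
A1: add {gamma, tango} — gamma (Alice) has gamma→sigma; tango (Alice) has tango→sigma.
A2: add {bravo, echo} — echo (Alice) has echo→gamma; bravo (Alice) has bravo→gamma.
A3 = A2; e.g. omega (Bob) can still go to nova. Fixed point.
mike never enters the attractor, so Bob can avoid the target forever.

Bob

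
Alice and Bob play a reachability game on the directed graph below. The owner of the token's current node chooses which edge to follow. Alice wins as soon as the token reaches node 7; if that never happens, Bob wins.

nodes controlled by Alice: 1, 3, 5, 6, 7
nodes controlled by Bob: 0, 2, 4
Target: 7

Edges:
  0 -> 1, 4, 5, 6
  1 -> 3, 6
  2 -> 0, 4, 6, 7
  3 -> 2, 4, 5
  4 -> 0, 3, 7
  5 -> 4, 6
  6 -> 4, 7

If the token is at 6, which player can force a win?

Alice

A0 = {7}
A1: add {6} — 6 (Alice) has 6→7.
6 ∈ A1, so Alice can force the target.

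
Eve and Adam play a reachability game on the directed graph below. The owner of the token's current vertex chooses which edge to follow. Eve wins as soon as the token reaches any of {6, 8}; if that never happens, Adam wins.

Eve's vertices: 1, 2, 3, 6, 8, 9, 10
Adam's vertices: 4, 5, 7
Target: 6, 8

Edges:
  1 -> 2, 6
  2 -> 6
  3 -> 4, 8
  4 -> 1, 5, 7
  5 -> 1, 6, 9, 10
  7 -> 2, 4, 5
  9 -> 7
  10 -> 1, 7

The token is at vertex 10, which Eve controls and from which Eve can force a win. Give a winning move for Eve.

1

A0 = {6, 8}
A1: add {1, 2, 3} — 1 (Eve) has 1→6; 2 (Eve) has 2→6; 3 (Eve) has 3→8.
A2: add {10} — 10 (Eve) has 10→1.
A3 = A2; e.g. 4 (Adam) can still go to 5. Fixed point.
From 10, successor 1 is in the attractor (rank 1); the other successor 7 is not.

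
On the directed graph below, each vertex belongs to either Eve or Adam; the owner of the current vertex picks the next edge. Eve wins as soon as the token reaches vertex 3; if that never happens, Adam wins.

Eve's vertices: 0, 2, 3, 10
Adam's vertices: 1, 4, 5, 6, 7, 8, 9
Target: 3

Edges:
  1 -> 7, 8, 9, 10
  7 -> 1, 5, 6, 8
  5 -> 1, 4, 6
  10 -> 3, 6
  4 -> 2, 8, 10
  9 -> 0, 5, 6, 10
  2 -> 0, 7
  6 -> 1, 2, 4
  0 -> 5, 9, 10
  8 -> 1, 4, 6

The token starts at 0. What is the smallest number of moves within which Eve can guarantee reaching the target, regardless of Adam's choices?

A0 = {3}
A1: add {10} — 10 (Eve) has 10→3.
A2: add {0} — 0 (Eve) has 0→10.
0 enters the attractor at level 2, so Eve can force the target in 2 moves from there.

2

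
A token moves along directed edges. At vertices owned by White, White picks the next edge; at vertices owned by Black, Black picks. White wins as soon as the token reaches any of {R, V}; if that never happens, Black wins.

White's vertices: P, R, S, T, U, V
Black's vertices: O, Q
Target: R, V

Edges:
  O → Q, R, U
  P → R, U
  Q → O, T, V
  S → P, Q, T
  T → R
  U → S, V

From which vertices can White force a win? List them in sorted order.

P, R, S, T, U, V

A0 = {R, V}
A1: add {P, T, U} — P (White) has P→R; T (White) has T→R; U (White) has U→V.
A2: add {S} — S (White) has S→P.
A3 = A2; e.g. O (Black) can still go to Q. Fixed point.
White's winning region = {P, R, S, T, U, V}.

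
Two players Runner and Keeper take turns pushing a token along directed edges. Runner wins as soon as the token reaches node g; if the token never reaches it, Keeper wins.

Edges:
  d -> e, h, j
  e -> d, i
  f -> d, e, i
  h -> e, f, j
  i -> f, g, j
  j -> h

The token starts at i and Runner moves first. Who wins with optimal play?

Runner

Track states (vertex, player-to-move).
A0 = {(g,Runner), (g,Keeper)}
A1: add {(i,Runner)}.
(i,Runner) ∈ A1 ⇒ Runner forces the target.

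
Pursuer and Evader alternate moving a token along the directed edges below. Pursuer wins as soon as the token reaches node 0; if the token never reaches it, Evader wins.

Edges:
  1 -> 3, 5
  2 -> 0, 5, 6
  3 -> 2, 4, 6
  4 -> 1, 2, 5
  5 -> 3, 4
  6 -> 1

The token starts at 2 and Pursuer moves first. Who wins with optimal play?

Track states (vertex, player-to-move).
A0 = {(0,Pursuer), (0,Evader)}
A1: add {(2,Pursuer)}.
(2,Pursuer) ∈ A1 ⇒ Pursuer forces the target.

Pursuer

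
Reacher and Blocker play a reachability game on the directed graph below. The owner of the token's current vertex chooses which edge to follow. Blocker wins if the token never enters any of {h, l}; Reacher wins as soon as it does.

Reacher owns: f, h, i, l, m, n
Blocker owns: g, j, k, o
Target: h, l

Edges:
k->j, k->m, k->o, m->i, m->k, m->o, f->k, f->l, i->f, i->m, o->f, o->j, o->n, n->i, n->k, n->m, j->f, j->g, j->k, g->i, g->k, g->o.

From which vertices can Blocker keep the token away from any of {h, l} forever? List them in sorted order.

g, j, k, o

A0 = {h, l}
A1: add {f} — f (Reacher) has f→l.
A2: add {i} — i (Reacher) has i→f.
A3: add {m, n} — m (Reacher) has m→i; n (Reacher) has n→i.
A4 = A3; e.g. g (Blocker) can still go to k. Fixed point.
Reacher's attractor = {f, h, i, l, m, n}; Blocker avoids the target exactly from the complement.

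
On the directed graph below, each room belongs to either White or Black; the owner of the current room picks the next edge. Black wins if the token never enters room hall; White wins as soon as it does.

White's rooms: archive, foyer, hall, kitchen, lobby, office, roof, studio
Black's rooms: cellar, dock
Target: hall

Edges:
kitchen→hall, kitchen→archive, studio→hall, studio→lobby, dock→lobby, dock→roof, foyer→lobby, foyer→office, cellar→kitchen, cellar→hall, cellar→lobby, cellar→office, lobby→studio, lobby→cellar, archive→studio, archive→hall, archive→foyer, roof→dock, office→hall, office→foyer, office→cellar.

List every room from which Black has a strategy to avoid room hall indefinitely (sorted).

dock, roof

A0 = {hall}
A1: add {archive, kitchen, office, studio} — kitchen (White) has kitchen→hall; studio (White) has studio→hall; archive (White) has archive→hall; office (White) has office→hall.
A2: add {foyer, lobby} — foyer (White) has foyer→office; lobby (White) has lobby→studio.
A3: add {cellar} — cellar (Black): all of {kitchen, hall, lobby, office} already in.
A4 = A3; e.g. dock (Black) can still go to roof. Fixed point.
White's attractor = {archive, cellar, foyer, hall, kitchen, lobby, office, studio}; Black avoids the target exactly from the complement.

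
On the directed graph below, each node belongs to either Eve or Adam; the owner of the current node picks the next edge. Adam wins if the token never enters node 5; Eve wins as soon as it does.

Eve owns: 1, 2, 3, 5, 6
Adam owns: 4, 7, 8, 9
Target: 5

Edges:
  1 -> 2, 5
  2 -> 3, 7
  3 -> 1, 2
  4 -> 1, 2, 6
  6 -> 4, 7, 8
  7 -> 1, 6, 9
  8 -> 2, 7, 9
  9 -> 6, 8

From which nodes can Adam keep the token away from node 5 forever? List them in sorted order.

A0 = {5}
A1: add {1} — 1 (Eve) has 1→5.
A2: add {3} — 3 (Eve) has 3→1.
A3: add {2} — 2 (Eve) has 2→3.
A4 = A3; e.g. 4 (Adam) can still go to 6. Fixed point.
Eve's attractor = {1, 2, 3, 5}; Adam avoids the target exactly from the complement.

4, 6, 7, 8, 9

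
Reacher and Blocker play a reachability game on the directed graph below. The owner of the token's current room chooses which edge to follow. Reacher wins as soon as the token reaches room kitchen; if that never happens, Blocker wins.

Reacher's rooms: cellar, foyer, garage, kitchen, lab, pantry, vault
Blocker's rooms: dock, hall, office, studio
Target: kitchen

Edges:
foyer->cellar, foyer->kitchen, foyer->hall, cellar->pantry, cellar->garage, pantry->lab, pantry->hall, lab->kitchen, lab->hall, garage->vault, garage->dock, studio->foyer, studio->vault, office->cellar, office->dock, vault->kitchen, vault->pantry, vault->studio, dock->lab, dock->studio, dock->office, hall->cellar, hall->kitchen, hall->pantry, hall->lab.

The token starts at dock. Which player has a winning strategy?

Blocker

A0 = {kitchen}
A1: add {foyer, lab, vault} — foyer (Reacher) has foyer→kitchen; lab (Reacher) has lab→kitchen; vault (Reacher) has vault→kitchen.
A2: add {garage, pantry, studio} — pantry (Reacher) has pantry→lab; garage (Reacher) has garage→vault; studio (Blocker): all of {foyer, vault} already in.
A3: add {cellar} — cellar (Reacher) has cellar→pantry.
A4: add {hall} — hall (Blocker): all of {cellar, kitchen, pantry, lab} already in.
A5 = A4; e.g. office (Blocker) can still go to dock. Fixed point.
dock never enters the attractor, so Blocker can avoid the target forever.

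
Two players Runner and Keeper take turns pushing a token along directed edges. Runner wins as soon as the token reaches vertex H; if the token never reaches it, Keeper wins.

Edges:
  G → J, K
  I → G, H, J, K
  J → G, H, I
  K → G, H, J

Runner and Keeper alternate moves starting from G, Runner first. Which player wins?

Track states (vertex, player-to-move).
A0 = {(H,Runner), (H,Keeper)}
A1: add {(I,Runner), (J,Runner), (K,Runner)}.
A2: add {(G,Keeper)}.
A3 = A2; e.g. (G,Runner) stays out. (G,Runner) never enters ⇒ Keeper avoids the target.

Keeper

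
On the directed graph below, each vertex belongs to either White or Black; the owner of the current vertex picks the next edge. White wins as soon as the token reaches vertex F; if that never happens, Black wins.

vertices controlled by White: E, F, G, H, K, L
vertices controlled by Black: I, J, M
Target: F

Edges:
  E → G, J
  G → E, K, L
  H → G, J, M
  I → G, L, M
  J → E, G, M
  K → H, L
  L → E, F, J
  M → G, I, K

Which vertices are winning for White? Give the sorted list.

A0 = {F}
A1: add {L} — L (White) has L→F.
A2: add {G, K} — G (White) has G→L; K (White) has K→L.
A3: add {E, H} — E (White) has E→G; H (White) has H→G.
A4 = A3; e.g. I (Black) can still go to M. Fixed point.
White's winning region = {E, F, G, H, K, L}.

E, F, G, H, K, L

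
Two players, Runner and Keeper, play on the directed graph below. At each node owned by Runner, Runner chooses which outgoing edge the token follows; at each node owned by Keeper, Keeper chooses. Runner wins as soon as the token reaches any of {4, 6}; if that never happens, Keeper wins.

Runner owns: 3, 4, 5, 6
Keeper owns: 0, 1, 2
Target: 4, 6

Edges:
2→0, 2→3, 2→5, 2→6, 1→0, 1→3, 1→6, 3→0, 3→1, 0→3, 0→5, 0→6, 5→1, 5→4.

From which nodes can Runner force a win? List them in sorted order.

A0 = {4, 6}
A1: add {5} — 5 (Runner) has 5→4.
A2 = A1; e.g. 0 (Keeper) can still go to 3. Fixed point.
Runner's winning region = {4, 5, 6}.

4, 5, 6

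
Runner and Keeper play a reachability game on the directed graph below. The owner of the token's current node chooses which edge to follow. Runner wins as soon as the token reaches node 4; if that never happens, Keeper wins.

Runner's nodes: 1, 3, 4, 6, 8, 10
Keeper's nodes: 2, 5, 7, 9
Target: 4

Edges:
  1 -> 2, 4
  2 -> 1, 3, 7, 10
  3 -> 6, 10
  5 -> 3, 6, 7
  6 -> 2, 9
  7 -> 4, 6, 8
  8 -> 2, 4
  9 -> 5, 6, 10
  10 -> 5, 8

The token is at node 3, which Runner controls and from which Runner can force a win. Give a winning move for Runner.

10

A0 = {4}
A1: add {1, 8} — 1 (Runner) has 1→4; 8 (Runner) has 8→4.
A2: add {10} — 10 (Runner) has 10→8.
A3: add {3} — 3 (Runner) has 3→10.
A4 = A3; e.g. 2 (Keeper) can still go to 7. Fixed point.
From 3, successor 10 is in the attractor (rank 2); the other successor 6 is not.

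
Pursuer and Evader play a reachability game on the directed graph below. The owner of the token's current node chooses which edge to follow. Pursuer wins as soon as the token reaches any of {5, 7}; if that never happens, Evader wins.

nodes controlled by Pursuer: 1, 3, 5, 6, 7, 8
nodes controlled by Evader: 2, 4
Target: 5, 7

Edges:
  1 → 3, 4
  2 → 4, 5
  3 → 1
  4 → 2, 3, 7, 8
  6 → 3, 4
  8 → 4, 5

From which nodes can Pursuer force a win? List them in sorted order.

A0 = {5, 7}
A1: add {8} — 8 (Pursuer) has 8→5.
A2 = A1; e.g. 1 (Pursuer) has no edge into A1. Fixed point.
Pursuer's winning region = {5, 7, 8}.

5, 7, 8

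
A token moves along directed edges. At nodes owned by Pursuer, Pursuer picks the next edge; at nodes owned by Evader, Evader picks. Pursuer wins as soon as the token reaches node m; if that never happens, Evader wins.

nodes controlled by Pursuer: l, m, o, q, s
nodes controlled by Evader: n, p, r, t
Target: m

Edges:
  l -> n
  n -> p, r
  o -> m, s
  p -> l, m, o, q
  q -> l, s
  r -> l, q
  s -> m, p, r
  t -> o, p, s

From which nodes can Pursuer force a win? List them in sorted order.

A0 = {m}
A1: add {o, s} — o (Pursuer) has o→m; s (Pursuer) has s→m.
A2: add {q} — q (Pursuer) has q→s.
A3 = A2; e.g. l (Pursuer) has no edge into A2. Fixed point.
Pursuer's winning region = {m, o, q, s}.

m, o, q, s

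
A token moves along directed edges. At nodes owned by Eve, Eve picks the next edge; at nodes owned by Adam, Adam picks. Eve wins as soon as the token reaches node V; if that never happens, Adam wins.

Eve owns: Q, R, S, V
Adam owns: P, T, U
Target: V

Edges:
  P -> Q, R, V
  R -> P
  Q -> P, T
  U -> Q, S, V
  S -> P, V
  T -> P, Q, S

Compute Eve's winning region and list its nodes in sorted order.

S, V

A0 = {V}
A1: add {S} — S (Eve) has S→V.
A2 = A1; e.g. P (Adam) can still go to Q. Fixed point.
Eve's winning region = {S, V}.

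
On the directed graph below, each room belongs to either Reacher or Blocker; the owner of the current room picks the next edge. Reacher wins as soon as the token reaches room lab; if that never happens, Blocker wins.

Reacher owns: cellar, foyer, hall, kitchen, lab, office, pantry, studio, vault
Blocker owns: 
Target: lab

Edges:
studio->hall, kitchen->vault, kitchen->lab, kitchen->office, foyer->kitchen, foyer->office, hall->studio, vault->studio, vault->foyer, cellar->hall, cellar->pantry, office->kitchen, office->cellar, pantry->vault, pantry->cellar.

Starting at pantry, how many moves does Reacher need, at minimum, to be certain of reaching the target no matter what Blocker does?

A0 = {lab}
A1: add {kitchen} — kitchen (Reacher) has kitchen→lab.
A2: add {foyer, office} — foyer (Reacher) has foyer→kitchen; office (Reacher) has office→kitchen.
A3: add {vault} — vault (Reacher) has vault→foyer.
A4: add {pantry} — pantry (Reacher) has pantry→vault.
pantry enters the attractor at level 4, so Reacher can force the target in 4 moves from there.

4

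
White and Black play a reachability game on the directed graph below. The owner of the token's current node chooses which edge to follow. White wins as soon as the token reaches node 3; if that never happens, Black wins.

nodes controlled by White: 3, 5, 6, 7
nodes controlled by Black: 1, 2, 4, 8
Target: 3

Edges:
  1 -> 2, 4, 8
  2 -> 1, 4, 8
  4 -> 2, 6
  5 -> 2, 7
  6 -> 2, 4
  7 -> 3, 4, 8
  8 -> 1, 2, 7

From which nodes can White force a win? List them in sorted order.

3, 5, 7

A0 = {3}
A1: add {7} — 7 (White) has 7→3.
A2: add {5} — 5 (White) has 5→7.
A3 = A2; e.g. 1 (Black) can still go to 2. Fixed point.
White's winning region = {3, 5, 7}.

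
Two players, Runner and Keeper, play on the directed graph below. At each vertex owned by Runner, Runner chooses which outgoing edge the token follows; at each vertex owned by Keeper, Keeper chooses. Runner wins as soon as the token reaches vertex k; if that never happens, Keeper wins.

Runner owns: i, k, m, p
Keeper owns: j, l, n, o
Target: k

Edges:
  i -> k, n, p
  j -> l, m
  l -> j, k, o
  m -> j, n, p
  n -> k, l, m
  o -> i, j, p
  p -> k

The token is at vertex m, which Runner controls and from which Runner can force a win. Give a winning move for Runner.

A0 = {k}
A1: add {i, p} — i (Runner) has i→k; p (Runner) has p→k.
A2: add {m} — m (Runner) has m→p.
A3 = A2; e.g. j (Keeper) can still go to l. Fixed point.
From m, successor p is in the attractor (rank 1); the other successors j, n are not.

p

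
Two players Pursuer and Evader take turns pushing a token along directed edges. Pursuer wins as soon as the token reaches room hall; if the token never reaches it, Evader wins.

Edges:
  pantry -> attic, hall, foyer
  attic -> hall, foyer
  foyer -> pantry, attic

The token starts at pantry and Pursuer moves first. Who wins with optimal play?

Pursuer

Track states (vertex, player-to-move).
A0 = {(hall,Pursuer), (hall,Evader)}
A1: add {(pantry,Pursuer), (attic,Pursuer)}.
(pantry,Pursuer) ∈ A1 ⇒ Pursuer forces the target.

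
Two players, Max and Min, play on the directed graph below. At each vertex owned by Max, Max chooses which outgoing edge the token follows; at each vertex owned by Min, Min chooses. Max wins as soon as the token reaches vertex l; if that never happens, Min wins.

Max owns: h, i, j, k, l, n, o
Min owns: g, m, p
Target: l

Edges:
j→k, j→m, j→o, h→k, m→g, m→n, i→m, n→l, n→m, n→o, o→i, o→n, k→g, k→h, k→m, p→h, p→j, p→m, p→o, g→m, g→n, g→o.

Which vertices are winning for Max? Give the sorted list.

j, l, n, o

A0 = {l}
A1: add {n} — n (Max) has n→l.
A2: add {o} — o (Max) has o→n.
A3: add {j} — j (Max) has j→o.
A4 = A3; e.g. g (Min) can still go to m. Fixed point.
Max's winning region = {j, l, n, o}.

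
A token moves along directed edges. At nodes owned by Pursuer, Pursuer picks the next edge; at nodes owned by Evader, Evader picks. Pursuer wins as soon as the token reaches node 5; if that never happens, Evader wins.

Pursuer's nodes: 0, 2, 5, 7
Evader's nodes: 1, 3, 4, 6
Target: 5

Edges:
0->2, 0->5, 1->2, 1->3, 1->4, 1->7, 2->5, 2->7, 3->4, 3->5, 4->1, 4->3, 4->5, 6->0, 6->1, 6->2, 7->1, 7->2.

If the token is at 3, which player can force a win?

Evader

A0 = {5}
A1: add {0, 2} — 0 (Pursuer) has 0→5; 2 (Pursuer) has 2→5.
A2: add {7} — 7 (Pursuer) has 7→2.
A3 = A2; e.g. 1 (Evader) can still go to 3. Fixed point.
3 never enters the attractor, so Evader can avoid the target forever.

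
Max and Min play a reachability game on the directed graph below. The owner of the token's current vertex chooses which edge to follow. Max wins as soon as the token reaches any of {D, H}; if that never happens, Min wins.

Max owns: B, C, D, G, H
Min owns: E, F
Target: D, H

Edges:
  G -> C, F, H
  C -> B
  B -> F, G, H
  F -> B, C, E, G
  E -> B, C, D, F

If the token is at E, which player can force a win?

Min

A0 = {D, H}
A1: add {B, G} — B (Max) has B→H; G (Max) has G→H.
A2: add {C} — C (Max) has C→B.
A3 = A2; e.g. E (Min) can still go to F. Fixed point.
E never enters the attractor, so Min can avoid the target forever.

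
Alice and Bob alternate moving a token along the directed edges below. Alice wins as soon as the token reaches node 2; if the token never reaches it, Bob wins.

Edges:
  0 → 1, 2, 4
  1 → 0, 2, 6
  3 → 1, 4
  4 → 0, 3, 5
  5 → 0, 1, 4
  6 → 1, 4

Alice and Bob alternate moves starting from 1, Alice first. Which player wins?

Track states (vertex, player-to-move).
A0 = {(2,Alice), (2,Bob)}
A1: add {(0,Alice), (1,Alice)}.
(1,Alice) ∈ A1 ⇒ Alice forces the target.

Alice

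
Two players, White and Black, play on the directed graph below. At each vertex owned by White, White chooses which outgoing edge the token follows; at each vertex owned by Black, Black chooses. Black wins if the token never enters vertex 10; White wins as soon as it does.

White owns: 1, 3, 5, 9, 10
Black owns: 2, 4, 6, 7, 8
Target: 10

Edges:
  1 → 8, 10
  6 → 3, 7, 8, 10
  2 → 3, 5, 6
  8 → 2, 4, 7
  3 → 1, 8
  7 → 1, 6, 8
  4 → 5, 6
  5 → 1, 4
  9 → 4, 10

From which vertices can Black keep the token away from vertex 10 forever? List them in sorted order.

2, 4, 6, 7, 8

A0 = {10}
A1: add {1, 9} — 1 (White) has 1→10; 9 (White) has 9→10.
A2: add {3, 5} — 3 (White) has 3→1; 5 (White) has 5→1.
A3 = A2; e.g. 2 (Black) can still go to 6. Fixed point.
White's attractor = {1, 3, 5, 9, 10}; Black avoids the target exactly from the complement.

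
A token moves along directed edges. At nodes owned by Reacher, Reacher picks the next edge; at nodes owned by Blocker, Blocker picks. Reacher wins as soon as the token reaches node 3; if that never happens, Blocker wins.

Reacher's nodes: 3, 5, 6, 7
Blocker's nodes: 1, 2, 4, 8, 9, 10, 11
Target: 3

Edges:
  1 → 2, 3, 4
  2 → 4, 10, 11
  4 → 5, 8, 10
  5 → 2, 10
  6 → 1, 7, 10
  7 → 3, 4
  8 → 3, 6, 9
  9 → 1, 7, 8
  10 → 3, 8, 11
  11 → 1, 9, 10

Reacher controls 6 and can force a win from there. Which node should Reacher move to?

7

A0 = {3}
A1: add {7} — 7 (Reacher) has 7→3.
A2: add {6} — 6 (Reacher) has 6→7.
A3 = A2; e.g. 1 (Blocker) can still go to 2. Fixed point.
From 6, successor 7 is in the attractor (rank 1); the other successors 1, 10 are not.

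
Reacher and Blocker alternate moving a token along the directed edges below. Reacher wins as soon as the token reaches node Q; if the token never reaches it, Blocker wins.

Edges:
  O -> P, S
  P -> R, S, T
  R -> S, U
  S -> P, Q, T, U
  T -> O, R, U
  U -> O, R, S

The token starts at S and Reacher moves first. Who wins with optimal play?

Track states (vertex, player-to-move).
A0 = {(Q,Reacher), (Q,Blocker)}
A1: add {(S,Reacher)}.
(S,Reacher) ∈ A1 ⇒ Reacher forces the target.

Reacher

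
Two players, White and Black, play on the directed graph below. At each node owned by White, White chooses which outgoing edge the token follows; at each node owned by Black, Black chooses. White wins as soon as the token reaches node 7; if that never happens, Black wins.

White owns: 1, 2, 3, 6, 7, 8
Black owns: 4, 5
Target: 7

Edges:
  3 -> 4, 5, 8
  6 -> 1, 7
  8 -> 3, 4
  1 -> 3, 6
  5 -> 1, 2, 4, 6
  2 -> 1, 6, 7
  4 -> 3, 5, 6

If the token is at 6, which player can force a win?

A0 = {7}
A1: add {2, 6} — 2 (White) has 2→7; 6 (White) has 6→7.
6 ∈ A1, so White can force the target.

White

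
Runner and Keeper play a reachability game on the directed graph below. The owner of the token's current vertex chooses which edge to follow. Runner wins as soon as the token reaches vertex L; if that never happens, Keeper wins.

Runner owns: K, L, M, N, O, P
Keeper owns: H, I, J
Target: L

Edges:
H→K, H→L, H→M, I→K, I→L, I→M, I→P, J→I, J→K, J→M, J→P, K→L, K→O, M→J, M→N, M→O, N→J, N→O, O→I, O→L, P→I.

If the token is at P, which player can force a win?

Keeper

A0 = {L}
A1: add {K, O} — K (Runner) has K→L; O (Runner) has O→L.
A2: add {M, N} — M (Runner) has M→O; N (Runner) has N→O.
A3: add {H} — H (Keeper): all of {K, L, M} already in.
A4 = A3; e.g. I (Keeper) can still go to P. Fixed point.
P never enters the attractor, so Keeper can avoid the target forever.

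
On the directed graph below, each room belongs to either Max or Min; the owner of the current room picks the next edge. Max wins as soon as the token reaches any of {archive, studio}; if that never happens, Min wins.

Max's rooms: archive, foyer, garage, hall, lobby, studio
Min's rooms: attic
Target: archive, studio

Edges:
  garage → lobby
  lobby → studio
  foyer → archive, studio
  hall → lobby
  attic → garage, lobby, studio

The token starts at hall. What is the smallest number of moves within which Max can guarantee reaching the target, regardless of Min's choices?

A0 = {archive, studio}
A1: add {foyer, lobby} — foyer (Max) has foyer→archive; lobby (Max) has lobby→studio.
A2: add {garage, hall} — hall (Max) has hall→lobby; garage (Max) has garage→lobby.
hall enters the attractor at level 2, so Max can force the target in 2 moves from there.

2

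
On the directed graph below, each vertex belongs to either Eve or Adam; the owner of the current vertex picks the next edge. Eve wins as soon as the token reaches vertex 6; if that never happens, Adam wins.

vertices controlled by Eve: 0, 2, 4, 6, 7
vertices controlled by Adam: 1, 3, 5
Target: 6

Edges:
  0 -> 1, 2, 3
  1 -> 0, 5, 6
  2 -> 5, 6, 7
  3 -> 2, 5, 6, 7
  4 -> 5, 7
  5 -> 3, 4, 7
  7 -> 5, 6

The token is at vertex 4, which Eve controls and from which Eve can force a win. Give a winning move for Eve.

7

A0 = {6}
A1: add {2, 7} — 2 (Eve) has 2→6; 7 (Eve) has 7→6.
A2: add {0, 4} — 0 (Eve) has 0→2; 4 (Eve) has 4→7.
A3 = A2; e.g. 1 (Adam) can still go to 5. Fixed point.
From 4, successor 7 is in the attractor (rank 1); the other successor 5 is not.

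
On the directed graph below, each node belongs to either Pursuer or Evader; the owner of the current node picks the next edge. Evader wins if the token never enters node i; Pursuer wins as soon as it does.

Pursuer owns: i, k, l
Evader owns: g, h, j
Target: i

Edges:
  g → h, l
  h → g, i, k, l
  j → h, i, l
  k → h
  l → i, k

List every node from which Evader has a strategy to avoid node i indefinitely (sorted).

g, h, j, k

A0 = {i}
A1: add {l} — l (Pursuer) has l→i.
A2 = A1; e.g. g (Evader) can still go to h. Fixed point.
Pursuer's attractor = {i, l}; Evader avoids the target exactly from the complement.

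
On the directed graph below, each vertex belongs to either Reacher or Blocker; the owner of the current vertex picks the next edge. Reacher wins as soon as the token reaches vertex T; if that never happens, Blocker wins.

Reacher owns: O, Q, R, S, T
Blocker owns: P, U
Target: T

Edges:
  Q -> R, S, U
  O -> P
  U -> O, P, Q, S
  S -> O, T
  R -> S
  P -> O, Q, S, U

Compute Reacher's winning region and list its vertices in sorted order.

Q, R, S, T

A0 = {T}
A1: add {S} — S (Reacher) has S→T.
A2: add {Q, R} — Q (Reacher) has Q→S; R (Reacher) has R→S.
A3 = A2; e.g. O (Reacher) has no edge into A2. Fixed point.
Reacher's winning region = {Q, R, S, T}.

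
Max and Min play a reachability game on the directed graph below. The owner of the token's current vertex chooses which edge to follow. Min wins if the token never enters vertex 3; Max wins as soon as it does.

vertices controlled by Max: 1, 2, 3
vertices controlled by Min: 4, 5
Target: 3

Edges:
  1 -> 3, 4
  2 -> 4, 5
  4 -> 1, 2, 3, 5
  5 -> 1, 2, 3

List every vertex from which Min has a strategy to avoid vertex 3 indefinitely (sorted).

2, 4, 5

A0 = {3}
A1: add {1} — 1 (Max) has 1→3.
A2 = A1; e.g. 2 (Max) has no edge into A1. Fixed point.
Max's attractor = {1, 3}; Min avoids the target exactly from the complement.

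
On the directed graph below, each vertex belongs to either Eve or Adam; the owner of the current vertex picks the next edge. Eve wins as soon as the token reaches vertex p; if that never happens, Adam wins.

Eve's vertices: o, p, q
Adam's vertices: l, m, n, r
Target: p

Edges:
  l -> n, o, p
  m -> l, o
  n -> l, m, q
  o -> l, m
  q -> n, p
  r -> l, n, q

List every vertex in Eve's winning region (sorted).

A0 = {p}
A1: add {q} — q (Eve) has q→p.
A2 = A1; e.g. l (Adam) can still go to n. Fixed point.
Eve's winning region = {p, q}.

p, q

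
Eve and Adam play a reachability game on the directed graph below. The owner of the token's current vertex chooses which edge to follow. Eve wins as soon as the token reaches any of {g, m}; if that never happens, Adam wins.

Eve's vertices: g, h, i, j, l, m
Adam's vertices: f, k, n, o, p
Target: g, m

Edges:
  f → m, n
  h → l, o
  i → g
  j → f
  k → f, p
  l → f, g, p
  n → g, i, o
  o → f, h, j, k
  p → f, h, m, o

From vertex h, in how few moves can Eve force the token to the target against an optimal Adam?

A0 = {g, m}
A1: add {i, l} — i (Eve) has i→g; l (Eve) has l→g.
A2: add {h} — h (Eve) has h→l.
A3 = A2; e.g. f (Adam) can still go to n. Fixed point.
h enters the attractor at level 2, so Eve can force the target in 2 moves from there.

2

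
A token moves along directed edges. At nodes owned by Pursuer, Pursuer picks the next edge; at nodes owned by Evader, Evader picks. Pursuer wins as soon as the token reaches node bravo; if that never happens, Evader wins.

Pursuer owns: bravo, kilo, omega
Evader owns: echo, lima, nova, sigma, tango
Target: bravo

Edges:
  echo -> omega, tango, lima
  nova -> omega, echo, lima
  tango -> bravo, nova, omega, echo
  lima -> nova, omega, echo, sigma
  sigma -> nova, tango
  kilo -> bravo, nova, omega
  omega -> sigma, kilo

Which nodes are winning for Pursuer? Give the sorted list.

bravo, kilo, omega

A0 = {bravo}
A1: add {kilo} — kilo (Pursuer) has kilo→bravo.
A2: add {omega} — omega (Pursuer) has omega→kilo.
A3 = A2; e.g. nova (Evader) can still go to echo. Fixed point.
Pursuer's winning region = {bravo, kilo, omega}.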